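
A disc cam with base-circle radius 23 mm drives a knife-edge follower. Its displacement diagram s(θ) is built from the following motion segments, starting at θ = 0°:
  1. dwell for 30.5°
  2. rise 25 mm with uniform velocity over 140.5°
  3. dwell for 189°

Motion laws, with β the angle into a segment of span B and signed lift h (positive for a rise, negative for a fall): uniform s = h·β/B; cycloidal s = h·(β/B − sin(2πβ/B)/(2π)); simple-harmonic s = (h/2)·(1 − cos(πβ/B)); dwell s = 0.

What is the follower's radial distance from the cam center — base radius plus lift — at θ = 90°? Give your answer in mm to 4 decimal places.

seg 1 [0°–30.5°] dwell: s stays 0.0000
seg 2 [30.5°–171°] uniform, h=25: θ=90° here. β=59.5, B=140.5. 25·59.5/140.5 = 10.5872 → s = 10.5872
radial distance = base radius + s = 23 + 10.5872 = 33.5872

33.5872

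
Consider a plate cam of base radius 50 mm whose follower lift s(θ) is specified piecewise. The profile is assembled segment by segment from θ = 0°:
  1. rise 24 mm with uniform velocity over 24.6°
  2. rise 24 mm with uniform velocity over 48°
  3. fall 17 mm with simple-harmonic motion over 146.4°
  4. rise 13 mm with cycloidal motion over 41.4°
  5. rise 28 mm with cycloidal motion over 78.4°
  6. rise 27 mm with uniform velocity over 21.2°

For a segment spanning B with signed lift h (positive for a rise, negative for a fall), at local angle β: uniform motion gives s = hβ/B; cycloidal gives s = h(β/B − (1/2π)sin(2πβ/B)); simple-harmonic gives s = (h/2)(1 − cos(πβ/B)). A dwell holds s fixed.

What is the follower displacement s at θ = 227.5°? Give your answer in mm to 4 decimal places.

seg 1 [0°–24.6°] uniform, h=24: full span → s += 24 → s = 24.0000
seg 2 [24.6°–72.6°] uniform, h=24: full span → s += 24 → s = 48.0000
seg 3 [72.6°–219°] simple-harmonic, h=-17: full span → s += -17 → s = 31.0000
seg 4 [219°–260.4°] cycloidal, h=13: θ=227.5° here. β=8.5, B=41.4. 13·(0.2053 − sin(2π·0.2053)/(2π)) = 0.6811 → s = 31.6811

31.6811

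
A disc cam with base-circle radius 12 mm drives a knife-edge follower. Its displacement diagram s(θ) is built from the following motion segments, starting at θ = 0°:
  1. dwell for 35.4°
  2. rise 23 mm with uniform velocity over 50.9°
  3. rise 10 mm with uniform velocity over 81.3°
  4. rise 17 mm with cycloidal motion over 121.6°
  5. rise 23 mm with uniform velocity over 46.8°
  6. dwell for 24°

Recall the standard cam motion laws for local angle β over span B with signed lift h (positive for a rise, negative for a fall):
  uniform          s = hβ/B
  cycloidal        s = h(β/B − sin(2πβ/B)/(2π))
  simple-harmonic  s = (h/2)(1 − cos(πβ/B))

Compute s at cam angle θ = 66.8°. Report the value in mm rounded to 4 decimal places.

seg 1 [0°–35.4°] dwell: s stays 0.0000
seg 2 [35.4°–86.3°] uniform, h=23: θ=66.8° here. β=31.4, B=50.9. 23·31.4/50.9 = 14.1886 → s = 14.1886

14.1886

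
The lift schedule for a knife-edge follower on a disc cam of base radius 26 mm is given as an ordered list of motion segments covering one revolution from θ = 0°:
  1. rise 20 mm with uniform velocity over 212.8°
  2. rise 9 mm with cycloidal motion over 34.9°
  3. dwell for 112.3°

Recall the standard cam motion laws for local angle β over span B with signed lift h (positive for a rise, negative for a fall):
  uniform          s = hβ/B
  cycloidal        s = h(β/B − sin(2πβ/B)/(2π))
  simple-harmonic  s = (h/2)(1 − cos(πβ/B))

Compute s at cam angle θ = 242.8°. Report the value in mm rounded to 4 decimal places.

seg 1 [0°–212.8°] uniform, h=20: full span → s += 20 → s = 20.0000
seg 2 [212.8°–247.7°] cycloidal, h=9: θ=242.8° here. β=30, B=34.9. 9·(0.8596 − sin(2π·0.8596)/(2π)) = 8.8424 → s = 28.8424

28.8424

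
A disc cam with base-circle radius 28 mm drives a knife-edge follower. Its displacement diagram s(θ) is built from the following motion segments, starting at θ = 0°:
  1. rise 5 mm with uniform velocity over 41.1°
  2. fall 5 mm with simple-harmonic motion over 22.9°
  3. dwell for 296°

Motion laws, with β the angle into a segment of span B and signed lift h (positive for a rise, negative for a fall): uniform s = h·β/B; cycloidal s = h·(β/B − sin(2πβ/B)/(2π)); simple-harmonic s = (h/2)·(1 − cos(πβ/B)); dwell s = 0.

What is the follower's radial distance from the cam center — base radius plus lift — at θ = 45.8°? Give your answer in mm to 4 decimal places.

seg 1 [0°–41.1°] uniform, h=5: full span → s += 5 → s = 5.0000
seg 2 [41.1°–64°] simple-harmonic, h=-5: θ=45.8° here. β=4.7, B=22.9. -5/2·(1 − cos(π·0.2052)) = -0.5019 → s = 4.4981
radial distance = base radius + s = 28 + 4.4981 = 32.4981

32.4981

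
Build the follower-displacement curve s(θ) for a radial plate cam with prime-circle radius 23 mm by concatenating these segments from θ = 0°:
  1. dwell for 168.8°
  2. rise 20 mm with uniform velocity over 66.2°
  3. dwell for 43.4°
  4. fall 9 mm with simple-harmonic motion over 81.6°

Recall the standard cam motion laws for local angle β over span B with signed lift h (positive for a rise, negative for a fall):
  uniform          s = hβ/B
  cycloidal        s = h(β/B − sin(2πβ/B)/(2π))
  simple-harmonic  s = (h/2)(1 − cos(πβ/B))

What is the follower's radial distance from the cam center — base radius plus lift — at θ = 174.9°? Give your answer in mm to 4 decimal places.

seg 1 [0°–168.8°] dwell: s stays 0.0000
seg 2 [168.8°–235°] uniform, h=20: θ=174.9° here. β=6.1, B=66.2. 20·6.1/66.2 = 1.8429 → s = 1.8429
radial distance = base radius + s = 23 + 1.8429 = 24.8429

24.8429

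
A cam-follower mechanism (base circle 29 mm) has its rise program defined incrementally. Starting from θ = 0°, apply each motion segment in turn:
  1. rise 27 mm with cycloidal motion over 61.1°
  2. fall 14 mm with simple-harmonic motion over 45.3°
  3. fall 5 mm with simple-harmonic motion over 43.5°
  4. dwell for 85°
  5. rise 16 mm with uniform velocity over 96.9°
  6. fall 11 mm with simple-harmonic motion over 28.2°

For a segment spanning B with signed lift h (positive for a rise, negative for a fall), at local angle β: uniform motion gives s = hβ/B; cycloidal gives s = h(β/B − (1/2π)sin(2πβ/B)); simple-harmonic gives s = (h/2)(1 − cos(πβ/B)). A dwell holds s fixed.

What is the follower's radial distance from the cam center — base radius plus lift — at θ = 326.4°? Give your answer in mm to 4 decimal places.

seg 1 [0°–61.1°] cycloidal, h=27: full span → s += 27 → s = 27.0000
seg 2 [61.1°–106.4°] simple-harmonic, h=-14: full span → s += -14 → s = 13.0000
seg 3 [106.4°–149.9°] simple-harmonic, h=-5: full span → s += -5 → s = 8.0000
seg 4 [149.9°–234.9°] dwell: s stays 8.0000
seg 5 [234.9°–331.8°] uniform, h=16: θ=326.4° here. β=91.5, B=96.9. 16·91.5/96.9 = 15.1084 → s = 23.1084
radial distance = base radius + s = 29 + 23.1084 = 52.1084

52.1084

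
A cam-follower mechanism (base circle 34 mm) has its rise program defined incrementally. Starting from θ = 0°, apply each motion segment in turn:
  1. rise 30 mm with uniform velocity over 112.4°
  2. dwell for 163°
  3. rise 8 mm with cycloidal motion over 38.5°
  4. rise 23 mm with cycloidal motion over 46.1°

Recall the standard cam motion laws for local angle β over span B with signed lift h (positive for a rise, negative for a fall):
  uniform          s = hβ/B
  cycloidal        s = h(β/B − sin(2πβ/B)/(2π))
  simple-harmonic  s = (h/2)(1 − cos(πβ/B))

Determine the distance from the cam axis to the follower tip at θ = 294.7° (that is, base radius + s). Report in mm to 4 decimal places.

seg 1 [0°–112.4°] uniform, h=30: full span → s += 30 → s = 30.0000
seg 2 [112.4°–275.4°] dwell: s stays 30.0000
seg 3 [275.4°–313.9°] cycloidal, h=8: θ=294.7° here. β=19.3, B=38.5. 8·(0.5013 − sin(2π·0.5013)/(2π)) = 4.0208 → s = 34.0208
radial distance = base radius + s = 34 + 34.0208 = 68.0208

68.0208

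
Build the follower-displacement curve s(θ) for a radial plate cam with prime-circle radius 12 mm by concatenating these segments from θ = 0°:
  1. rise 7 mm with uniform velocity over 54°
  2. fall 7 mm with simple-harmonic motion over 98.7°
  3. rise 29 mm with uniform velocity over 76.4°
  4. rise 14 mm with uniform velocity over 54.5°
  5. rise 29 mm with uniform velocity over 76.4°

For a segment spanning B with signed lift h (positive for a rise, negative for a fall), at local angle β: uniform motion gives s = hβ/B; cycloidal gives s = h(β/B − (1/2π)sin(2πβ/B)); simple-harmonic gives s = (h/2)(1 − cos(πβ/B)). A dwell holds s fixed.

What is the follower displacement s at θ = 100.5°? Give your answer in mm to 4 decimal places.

seg 1 [0°–54°] uniform, h=7: full span → s += 7 → s = 7.0000
seg 2 [54°–152.7°] simple-harmonic, h=-7: θ=100.5° here. β=46.5, B=98.7. -7/2·(1 − cos(π·0.4711)) = -3.1829 → s = 3.8171

3.8171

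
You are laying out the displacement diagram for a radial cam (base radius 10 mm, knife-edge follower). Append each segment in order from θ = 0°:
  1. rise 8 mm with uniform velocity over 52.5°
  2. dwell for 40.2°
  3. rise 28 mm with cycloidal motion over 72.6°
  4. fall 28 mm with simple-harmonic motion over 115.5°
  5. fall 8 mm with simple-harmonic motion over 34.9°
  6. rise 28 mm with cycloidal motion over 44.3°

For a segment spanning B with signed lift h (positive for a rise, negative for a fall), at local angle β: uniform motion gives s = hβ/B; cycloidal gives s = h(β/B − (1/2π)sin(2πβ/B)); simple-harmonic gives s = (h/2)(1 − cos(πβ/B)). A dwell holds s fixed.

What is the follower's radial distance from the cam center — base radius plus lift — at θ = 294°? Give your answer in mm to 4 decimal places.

seg 1 [0°–52.5°] uniform, h=8: full span → s += 8 → s = 8.0000
seg 2 [52.5°–92.7°] dwell: s stays 8.0000
seg 3 [92.7°–165.3°] cycloidal, h=28: full span → s += 28 → s = 36.0000
seg 4 [165.3°–280.8°] simple-harmonic, h=-28: full span → s += -28 → s = 8.0000
seg 5 [280.8°–315.7°] simple-harmonic, h=-8: θ=294° here. β=13.2, B=34.9. -8/2·(1 − cos(π·0.3782)) = -2.5068 → s = 5.4932
radial distance = base radius + s = 10 + 5.4932 = 15.4932

15.4932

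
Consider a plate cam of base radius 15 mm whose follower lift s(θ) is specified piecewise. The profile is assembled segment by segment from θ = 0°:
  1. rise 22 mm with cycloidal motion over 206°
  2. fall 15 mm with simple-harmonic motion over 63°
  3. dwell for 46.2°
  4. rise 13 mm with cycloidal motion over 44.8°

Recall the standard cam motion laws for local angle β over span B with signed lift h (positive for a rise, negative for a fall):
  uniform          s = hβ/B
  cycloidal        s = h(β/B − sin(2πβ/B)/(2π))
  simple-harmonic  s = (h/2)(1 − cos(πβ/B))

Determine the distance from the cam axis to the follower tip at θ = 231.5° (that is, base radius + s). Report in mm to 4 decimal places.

seg 1 [0°–206°] cycloidal, h=22: full span → s += 22 → s = 22.0000
seg 2 [206°–269°] simple-harmonic, h=-15: θ=231.5° here. β=25.5, B=63. -15/2·(1 − cos(π·0.4048)) = -5.2893 → s = 16.7107
radial distance = base radius + s = 15 + 16.7107 = 31.7107

31.7107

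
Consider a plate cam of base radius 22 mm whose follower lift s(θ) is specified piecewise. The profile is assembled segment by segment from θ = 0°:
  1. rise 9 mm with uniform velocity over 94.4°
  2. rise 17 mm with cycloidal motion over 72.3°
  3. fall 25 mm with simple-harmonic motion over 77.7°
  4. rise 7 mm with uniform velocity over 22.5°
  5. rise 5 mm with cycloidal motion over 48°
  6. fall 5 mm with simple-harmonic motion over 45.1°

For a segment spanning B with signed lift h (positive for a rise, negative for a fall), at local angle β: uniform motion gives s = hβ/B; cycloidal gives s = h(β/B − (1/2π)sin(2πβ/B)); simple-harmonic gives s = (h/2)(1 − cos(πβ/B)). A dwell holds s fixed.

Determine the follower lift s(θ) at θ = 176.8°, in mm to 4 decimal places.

seg 1 [0°–94.4°] uniform, h=9: full span → s += 9 → s = 9.0000
seg 2 [94.4°–166.7°] cycloidal, h=17: full span → s += 17 → s = 26.0000
seg 3 [166.7°–244.4°] simple-harmonic, h=-25: θ=176.8° here. β=10.1, B=77.7. -25/2·(1 − cos(π·0.1300)) = -1.0279 → s = 24.9721

24.9721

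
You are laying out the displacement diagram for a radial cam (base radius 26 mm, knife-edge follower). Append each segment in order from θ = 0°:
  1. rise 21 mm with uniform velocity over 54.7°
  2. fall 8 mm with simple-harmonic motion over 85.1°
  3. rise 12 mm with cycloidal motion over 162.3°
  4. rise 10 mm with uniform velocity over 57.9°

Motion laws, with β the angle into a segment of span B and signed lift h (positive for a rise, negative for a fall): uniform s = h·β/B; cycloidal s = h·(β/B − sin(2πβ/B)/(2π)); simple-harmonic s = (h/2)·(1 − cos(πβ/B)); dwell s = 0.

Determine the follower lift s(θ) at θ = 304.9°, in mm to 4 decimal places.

seg 1 [0°–54.7°] uniform, h=21: full span → s += 21 → s = 21.0000
seg 2 [54.7°–139.8°] simple-harmonic, h=-8: full span → s += -8 → s = 13.0000
seg 3 [139.8°–302.1°] cycloidal, h=12: full span → s += 12 → s = 25.0000
seg 4 [302.1°–360°] uniform, h=10: θ=304.9° here. β=2.8, B=57.9. 10·2.8/57.9 = 0.4836 → s = 25.4836

25.4836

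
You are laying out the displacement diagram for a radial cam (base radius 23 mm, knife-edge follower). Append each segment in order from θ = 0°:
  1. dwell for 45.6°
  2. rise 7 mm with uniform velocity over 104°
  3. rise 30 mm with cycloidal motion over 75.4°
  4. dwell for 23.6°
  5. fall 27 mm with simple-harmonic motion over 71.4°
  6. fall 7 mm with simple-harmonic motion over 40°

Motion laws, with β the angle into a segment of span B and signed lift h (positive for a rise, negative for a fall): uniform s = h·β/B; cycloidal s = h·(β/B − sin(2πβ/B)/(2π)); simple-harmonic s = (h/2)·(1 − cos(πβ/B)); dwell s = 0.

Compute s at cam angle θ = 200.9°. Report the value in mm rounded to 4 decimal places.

seg 1 [0°–45.6°] dwell: s stays 0.0000
seg 2 [45.6°–149.6°] uniform, h=7: full span → s += 7 → s = 7.0000
seg 3 [149.6°–225°] cycloidal, h=30: θ=200.9° here. β=51.3, B=75.4. 30·(0.6804 − sin(2π·0.6804)/(2π)) = 24.7361 → s = 31.7361

31.7361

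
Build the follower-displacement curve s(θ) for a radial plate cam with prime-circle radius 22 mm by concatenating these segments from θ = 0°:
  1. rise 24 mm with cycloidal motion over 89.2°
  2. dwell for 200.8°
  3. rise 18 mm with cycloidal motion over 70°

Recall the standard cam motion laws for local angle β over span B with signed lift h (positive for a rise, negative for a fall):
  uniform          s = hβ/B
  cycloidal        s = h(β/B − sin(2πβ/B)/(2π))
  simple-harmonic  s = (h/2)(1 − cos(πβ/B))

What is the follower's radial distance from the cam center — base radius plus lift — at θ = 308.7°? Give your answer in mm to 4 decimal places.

seg 1 [0°–89.2°] cycloidal, h=24: full span → s += 24 → s = 24.0000
seg 2 [89.2°–290°] dwell: s stays 24.0000
seg 3 [290°–360°] cycloidal, h=18: θ=308.7° here. β=18.7, B=70. 18·(0.2671 − sin(2π·0.2671)/(2π)) = 1.9604 → s = 25.9604
radial distance = base radius + s = 22 + 25.9604 = 47.9604

47.9604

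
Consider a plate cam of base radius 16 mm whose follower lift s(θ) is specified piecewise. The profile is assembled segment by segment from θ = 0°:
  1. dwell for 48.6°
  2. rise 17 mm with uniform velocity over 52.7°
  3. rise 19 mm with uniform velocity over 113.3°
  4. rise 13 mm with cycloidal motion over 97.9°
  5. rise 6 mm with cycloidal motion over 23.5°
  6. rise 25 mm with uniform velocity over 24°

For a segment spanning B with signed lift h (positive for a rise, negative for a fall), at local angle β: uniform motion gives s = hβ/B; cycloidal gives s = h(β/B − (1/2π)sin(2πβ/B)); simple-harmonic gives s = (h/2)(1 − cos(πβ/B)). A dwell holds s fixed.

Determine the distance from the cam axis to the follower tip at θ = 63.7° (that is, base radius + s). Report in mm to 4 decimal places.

seg 1 [0°–48.6°] dwell: s stays 0.0000
seg 2 [48.6°–101.3°] uniform, h=17: θ=63.7° here. β=15.1, B=52.7. 17·15.1/52.7 = 4.8710 → s = 4.8710
radial distance = base radius + s = 16 + 4.8710 = 20.8710

20.8710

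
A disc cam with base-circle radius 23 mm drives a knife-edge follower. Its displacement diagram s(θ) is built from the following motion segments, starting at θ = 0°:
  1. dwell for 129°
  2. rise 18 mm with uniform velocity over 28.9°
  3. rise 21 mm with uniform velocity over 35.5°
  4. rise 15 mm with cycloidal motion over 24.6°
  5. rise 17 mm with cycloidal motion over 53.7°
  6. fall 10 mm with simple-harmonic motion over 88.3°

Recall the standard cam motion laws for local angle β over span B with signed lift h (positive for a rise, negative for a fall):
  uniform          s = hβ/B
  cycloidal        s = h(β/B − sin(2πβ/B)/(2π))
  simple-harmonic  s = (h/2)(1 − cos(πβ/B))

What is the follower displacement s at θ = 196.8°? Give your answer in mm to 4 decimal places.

seg 1 [0°–129°] dwell: s stays 0.0000
seg 2 [129°–157.9°] uniform, h=18: full span → s += 18 → s = 18.0000
seg 3 [157.9°–193.4°] uniform, h=21: full span → s += 21 → s = 39.0000
seg 4 [193.4°–218°] cycloidal, h=15: θ=196.8° here. β=3.4, B=24.6. 15·(0.1382 − sin(2π·0.1382)/(2π)) = 0.2509 → s = 39.2509

39.2509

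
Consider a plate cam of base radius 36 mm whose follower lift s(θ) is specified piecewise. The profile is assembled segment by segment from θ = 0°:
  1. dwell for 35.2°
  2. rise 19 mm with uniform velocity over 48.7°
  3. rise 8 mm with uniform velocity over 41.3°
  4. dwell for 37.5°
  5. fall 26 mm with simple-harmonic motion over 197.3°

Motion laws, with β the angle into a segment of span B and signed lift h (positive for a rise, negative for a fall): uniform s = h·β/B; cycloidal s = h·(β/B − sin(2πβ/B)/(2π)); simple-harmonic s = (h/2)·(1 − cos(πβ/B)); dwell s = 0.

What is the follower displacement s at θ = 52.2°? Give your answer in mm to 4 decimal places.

seg 1 [0°–35.2°] dwell: s stays 0.0000
seg 2 [35.2°–83.9°] uniform, h=19: θ=52.2° here. β=17, B=48.7. 19·17/48.7 = 6.6324 → s = 6.6324

6.6324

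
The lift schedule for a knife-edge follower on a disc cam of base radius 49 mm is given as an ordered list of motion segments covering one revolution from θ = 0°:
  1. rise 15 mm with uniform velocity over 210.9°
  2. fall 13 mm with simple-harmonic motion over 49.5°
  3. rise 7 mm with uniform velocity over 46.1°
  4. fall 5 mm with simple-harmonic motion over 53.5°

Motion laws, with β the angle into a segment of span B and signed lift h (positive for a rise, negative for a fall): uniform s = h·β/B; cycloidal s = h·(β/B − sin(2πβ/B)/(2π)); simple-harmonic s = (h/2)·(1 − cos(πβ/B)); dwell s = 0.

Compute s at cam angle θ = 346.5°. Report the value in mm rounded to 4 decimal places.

seg 1 [0°–210.9°] uniform, h=15: full span → s += 15 → s = 15.0000
seg 2 [210.9°–260.4°] simple-harmonic, h=-13: full span → s += -13 → s = 2.0000
seg 3 [260.4°–306.5°] uniform, h=7: full span → s += 7 → s = 9.0000
seg 4 [306.5°–360°] simple-harmonic, h=-5: θ=346.5° here. β=40, B=53.5. -5/2·(1 − cos(π·0.7477)) = -4.2547 → s = 4.7453

4.7453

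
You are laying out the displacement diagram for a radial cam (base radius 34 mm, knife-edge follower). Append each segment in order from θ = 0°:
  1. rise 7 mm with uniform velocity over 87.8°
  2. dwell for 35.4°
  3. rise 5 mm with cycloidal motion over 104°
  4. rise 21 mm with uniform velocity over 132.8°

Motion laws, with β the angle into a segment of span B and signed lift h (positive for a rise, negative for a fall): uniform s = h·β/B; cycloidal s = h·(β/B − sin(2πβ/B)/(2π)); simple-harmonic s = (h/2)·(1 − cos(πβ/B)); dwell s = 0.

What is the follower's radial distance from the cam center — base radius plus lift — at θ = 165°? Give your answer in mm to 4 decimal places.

seg 1 [0°–87.8°] uniform, h=7: full span → s += 7 → s = 7.0000
seg 2 [87.8°–123.2°] dwell: s stays 7.0000
seg 3 [123.2°–227.2°] cycloidal, h=5: θ=165° here. β=41.8, B=104. 5·(0.4019 − sin(2π·0.4019)/(2π)) = 1.5497 → s = 8.5497
radial distance = base radius + s = 34 + 8.5497 = 42.5497

42.5497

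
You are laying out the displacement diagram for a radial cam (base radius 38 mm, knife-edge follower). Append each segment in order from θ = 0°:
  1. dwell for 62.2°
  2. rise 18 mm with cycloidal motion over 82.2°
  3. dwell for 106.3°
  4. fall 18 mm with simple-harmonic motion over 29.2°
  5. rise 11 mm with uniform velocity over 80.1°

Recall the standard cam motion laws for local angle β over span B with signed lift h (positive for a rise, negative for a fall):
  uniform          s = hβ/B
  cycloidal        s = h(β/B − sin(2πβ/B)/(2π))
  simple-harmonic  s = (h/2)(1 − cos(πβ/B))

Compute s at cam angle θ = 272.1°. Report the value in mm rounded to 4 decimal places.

seg 1 [0°–62.2°] dwell: s stays 0.0000
seg 2 [62.2°–144.4°] cycloidal, h=18: full span → s += 18 → s = 18.0000
seg 3 [144.4°–250.7°] dwell: s stays 18.0000
seg 4 [250.7°–279.9°] simple-harmonic, h=-18: θ=272.1° here. β=21.4, B=29.2. -18/2·(1 − cos(π·0.7329)) = -15.0126 → s = 2.9874

2.9874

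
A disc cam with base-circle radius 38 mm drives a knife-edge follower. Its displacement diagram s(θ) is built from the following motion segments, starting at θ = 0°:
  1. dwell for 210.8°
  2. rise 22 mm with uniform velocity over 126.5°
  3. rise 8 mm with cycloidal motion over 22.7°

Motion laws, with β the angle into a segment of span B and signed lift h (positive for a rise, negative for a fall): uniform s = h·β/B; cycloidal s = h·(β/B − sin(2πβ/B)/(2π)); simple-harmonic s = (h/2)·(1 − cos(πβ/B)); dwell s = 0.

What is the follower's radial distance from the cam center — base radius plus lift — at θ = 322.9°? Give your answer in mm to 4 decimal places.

seg 1 [0°–210.8°] dwell: s stays 0.0000
seg 2 [210.8°–337.3°] uniform, h=22: θ=322.9° here. β=112.1, B=126.5. 22·112.1/126.5 = 19.4957 → s = 19.4957
radial distance = base radius + s = 38 + 19.4957 = 57.4957

57.4957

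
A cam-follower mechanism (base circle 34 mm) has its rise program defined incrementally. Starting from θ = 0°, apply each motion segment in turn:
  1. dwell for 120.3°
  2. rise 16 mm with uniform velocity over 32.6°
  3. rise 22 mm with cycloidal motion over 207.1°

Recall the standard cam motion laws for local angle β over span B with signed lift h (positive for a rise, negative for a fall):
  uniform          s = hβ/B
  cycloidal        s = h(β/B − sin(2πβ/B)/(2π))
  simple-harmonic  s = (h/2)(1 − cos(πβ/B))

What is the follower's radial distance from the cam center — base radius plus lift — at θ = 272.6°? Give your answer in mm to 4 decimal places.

seg 1 [0°–120.3°] dwell: s stays 0.0000
seg 2 [120.3°–152.9°] uniform, h=16: full span → s += 16 → s = 16.0000
seg 3 [152.9°–360°] cycloidal, h=22: θ=272.6° here. β=119.7, B=207.1. 22·(0.5780 − sin(2π·0.5780)/(2π)) = 14.3634 → s = 30.3634
radial distance = base radius + s = 34 + 30.3634 = 64.3634

64.3634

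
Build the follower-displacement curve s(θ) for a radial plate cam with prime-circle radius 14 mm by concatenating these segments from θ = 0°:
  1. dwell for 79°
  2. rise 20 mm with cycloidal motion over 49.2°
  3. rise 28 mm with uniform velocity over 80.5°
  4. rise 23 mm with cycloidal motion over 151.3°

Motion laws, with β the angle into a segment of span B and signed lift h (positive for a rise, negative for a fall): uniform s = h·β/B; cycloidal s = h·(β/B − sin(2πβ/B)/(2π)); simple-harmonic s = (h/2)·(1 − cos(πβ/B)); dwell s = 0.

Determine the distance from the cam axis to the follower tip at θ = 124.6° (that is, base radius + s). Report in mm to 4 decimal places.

seg 1 [0°–79°] dwell: s stays 0.0000
seg 2 [79°–128.2°] cycloidal, h=20: θ=124.6° here. β=45.6, B=49.2. 20·(0.9268 − sin(2π·0.9268)/(2π)) = 19.9490 → s = 19.9490
radial distance = base radius + s = 14 + 19.9490 = 33.9490

33.9490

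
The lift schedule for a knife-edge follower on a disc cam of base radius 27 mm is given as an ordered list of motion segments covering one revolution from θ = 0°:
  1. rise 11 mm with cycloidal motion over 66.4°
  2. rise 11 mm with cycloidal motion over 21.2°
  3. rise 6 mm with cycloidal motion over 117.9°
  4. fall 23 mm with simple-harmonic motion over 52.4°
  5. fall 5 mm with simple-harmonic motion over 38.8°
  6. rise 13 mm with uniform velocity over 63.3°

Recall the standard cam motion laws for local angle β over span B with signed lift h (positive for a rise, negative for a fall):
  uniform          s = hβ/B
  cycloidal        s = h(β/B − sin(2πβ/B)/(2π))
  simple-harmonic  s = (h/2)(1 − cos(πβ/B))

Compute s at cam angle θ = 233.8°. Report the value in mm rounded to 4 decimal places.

seg 1 [0°–66.4°] cycloidal, h=11: full span → s += 11 → s = 11.0000
seg 2 [66.4°–87.6°] cycloidal, h=11: full span → s += 11 → s = 22.0000
seg 3 [87.6°–205.5°] cycloidal, h=6: full span → s += 6 → s = 28.0000
seg 4 [205.5°–257.9°] simple-harmonic, h=-23: θ=233.8° here. β=28.3, B=52.4. -23/2·(1 − cos(π·0.5401)) = -12.9441 → s = 15.0559

15.0559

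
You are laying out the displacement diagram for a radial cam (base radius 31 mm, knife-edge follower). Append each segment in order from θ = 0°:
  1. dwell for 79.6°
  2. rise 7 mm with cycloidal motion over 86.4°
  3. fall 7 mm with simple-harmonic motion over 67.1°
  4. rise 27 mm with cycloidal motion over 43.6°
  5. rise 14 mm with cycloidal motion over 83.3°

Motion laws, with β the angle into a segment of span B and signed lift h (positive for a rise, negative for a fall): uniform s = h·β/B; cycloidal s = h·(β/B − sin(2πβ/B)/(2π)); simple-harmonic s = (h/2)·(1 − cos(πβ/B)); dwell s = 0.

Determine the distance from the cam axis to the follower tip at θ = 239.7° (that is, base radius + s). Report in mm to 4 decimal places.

seg 1 [0°–79.6°] dwell: s stays 0.0000
seg 2 [79.6°–166°] cycloidal, h=7: full span → s += 7 → s = 7.0000
seg 3 [166°–233.1°] simple-harmonic, h=-7: full span → s += -7 → s = 0.0000
seg 4 [233.1°–276.7°] cycloidal, h=27: θ=239.7° here. β=6.6, B=43.6. 27·(0.1514 − sin(2π·0.1514)/(2π)) = 0.5890 → s = 0.5890
radial distance = base radius + s = 31 + 0.5890 = 31.5890

31.5890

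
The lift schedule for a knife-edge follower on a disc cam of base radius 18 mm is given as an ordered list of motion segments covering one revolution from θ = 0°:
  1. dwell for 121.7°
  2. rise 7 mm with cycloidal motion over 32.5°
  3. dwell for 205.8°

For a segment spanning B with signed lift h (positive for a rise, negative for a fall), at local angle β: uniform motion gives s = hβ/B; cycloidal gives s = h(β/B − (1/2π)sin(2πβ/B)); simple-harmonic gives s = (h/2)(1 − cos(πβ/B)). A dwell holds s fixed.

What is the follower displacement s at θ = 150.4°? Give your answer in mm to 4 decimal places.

seg 1 [0°–121.7°] dwell: s stays 0.0000
seg 2 [121.7°–154.2°] cycloidal, h=7: θ=150.4° here. β=28.7, B=32.5. 7·(0.8831 − sin(2π·0.8831)/(2π)) = 6.9283 → s = 6.9283

6.9283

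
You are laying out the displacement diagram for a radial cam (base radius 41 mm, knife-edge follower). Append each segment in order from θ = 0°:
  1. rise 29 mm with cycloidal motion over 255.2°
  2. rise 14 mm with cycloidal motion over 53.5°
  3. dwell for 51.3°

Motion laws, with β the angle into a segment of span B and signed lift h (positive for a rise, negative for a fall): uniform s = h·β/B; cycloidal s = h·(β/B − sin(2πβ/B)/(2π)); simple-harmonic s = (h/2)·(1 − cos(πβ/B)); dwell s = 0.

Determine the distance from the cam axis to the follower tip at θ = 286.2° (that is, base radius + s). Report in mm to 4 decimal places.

seg 1 [0°–255.2°] cycloidal, h=29: full span → s += 29 → s = 29.0000
seg 2 [255.2°–308.7°] cycloidal, h=14: θ=286.2° here. β=31, B=53.5. 14·(0.5794 − sin(2π·0.5794)/(2π)) = 9.1787 → s = 38.1787
radial distance = base radius + s = 41 + 38.1787 = 79.1787

79.1787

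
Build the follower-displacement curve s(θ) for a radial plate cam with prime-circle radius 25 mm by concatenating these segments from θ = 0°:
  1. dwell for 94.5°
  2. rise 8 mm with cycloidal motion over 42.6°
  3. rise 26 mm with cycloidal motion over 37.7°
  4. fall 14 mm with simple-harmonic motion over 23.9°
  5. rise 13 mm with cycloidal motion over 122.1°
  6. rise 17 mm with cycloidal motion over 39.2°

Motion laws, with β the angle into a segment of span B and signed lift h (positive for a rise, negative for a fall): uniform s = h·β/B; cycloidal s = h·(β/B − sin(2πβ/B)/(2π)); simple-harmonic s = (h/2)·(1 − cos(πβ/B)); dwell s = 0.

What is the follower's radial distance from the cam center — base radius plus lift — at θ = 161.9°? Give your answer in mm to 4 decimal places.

seg 1 [0°–94.5°] dwell: s stays 0.0000
seg 2 [94.5°–137.1°] cycloidal, h=8: full span → s += 8 → s = 8.0000
seg 3 [137.1°–174.8°] cycloidal, h=26: θ=161.9° here. β=24.8, B=37.7. 26·(0.6578 − sin(2π·0.6578)/(2π)) = 20.5667 → s = 28.5667
radial distance = base radius + s = 25 + 28.5667 = 53.5667

53.5667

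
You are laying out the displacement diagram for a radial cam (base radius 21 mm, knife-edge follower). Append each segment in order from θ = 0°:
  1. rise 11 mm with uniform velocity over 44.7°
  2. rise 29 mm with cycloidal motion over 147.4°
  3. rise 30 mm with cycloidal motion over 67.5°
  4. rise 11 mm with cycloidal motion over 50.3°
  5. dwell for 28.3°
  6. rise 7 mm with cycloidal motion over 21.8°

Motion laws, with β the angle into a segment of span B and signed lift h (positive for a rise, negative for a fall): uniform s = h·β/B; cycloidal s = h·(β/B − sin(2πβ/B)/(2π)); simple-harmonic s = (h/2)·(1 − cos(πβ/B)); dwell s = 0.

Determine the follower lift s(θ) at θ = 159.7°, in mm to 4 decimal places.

seg 1 [0°–44.7°] uniform, h=11: full span → s += 11 → s = 11.0000
seg 2 [44.7°–192.1°] cycloidal, h=29: θ=159.7° here. β=115, B=147.4. 29·(0.7802 − sin(2π·0.7802)/(2π)) = 27.1582 → s = 38.1582

38.1582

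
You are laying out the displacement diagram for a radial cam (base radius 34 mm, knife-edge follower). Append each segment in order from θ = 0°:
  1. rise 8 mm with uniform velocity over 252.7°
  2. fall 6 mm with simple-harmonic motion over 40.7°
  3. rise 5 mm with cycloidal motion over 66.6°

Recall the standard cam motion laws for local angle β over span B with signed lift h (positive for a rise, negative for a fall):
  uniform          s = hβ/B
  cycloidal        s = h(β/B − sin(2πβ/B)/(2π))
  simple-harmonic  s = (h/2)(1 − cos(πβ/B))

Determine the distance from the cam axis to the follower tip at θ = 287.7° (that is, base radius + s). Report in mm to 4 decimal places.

seg 1 [0°–252.7°] uniform, h=8: full span → s += 8 → s = 8.0000
seg 2 [252.7°–293.4°] simple-harmonic, h=-6: θ=287.7° here. β=35, B=40.7. -6/2·(1 − cos(π·0.8600)) = -5.7143 → s = 2.2857
radial distance = base radius + s = 34 + 2.2857 = 36.2857

36.2857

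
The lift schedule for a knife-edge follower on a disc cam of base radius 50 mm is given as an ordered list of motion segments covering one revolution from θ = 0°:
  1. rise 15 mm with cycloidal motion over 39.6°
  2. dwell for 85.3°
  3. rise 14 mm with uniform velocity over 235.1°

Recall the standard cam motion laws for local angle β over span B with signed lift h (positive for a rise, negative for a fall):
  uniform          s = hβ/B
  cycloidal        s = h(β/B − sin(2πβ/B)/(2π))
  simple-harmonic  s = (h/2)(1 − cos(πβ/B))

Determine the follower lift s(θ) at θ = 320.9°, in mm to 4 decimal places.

seg 1 [0°–39.6°] cycloidal, h=15: full span → s += 15 → s = 15.0000
seg 2 [39.6°–124.9°] dwell: s stays 15.0000
seg 3 [124.9°–360°] uniform, h=14: θ=320.9° here. β=196, B=235.1. 14·196/235.1 = 11.6716 → s = 26.6716

26.6716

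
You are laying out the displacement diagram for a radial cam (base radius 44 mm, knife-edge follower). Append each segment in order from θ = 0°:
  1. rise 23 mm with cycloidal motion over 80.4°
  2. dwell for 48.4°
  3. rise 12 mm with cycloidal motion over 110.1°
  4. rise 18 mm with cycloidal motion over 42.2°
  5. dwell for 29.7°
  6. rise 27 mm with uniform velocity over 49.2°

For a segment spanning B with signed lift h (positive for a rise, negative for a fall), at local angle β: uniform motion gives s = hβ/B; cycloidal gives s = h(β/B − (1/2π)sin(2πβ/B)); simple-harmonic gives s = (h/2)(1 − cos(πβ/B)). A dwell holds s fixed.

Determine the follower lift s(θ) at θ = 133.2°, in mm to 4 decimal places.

seg 1 [0°–80.4°] cycloidal, h=23: full span → s += 23 → s = 23.0000
seg 2 [80.4°–128.8°] dwell: s stays 23.0000
seg 3 [128.8°–238.9°] cycloidal, h=12: θ=133.2° here. β=4.4, B=110.1. 12·(0.0400 − sin(2π·0.0400)/(2π)) = 0.0050 → s = 23.0050

23.0050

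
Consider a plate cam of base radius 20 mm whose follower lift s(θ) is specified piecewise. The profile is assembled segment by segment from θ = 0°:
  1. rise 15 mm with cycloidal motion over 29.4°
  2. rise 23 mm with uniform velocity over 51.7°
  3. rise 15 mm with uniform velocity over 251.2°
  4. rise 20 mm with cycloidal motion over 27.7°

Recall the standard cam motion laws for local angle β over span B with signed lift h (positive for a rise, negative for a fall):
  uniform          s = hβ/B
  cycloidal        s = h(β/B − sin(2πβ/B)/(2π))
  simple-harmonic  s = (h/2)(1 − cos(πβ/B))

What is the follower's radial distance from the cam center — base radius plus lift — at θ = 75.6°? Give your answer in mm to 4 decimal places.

seg 1 [0°–29.4°] cycloidal, h=15: full span → s += 15 → s = 15.0000
seg 2 [29.4°–81.1°] uniform, h=23: θ=75.6° here. β=46.2, B=51.7. 23·46.2/51.7 = 20.5532 → s = 35.5532
radial distance = base radius + s = 20 + 35.5532 = 55.5532

55.5532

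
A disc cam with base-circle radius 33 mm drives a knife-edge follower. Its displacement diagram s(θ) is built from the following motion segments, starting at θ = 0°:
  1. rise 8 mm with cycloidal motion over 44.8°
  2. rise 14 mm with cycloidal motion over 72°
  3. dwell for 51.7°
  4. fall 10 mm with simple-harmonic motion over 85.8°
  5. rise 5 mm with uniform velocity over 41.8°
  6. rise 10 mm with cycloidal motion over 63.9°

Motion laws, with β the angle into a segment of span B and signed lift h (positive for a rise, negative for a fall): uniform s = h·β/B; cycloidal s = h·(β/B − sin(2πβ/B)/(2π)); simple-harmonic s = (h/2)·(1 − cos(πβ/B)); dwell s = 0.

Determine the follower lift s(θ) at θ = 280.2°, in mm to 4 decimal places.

seg 1 [0°–44.8°] cycloidal, h=8: full span → s += 8 → s = 8.0000
seg 2 [44.8°–116.8°] cycloidal, h=14: full span → s += 14 → s = 22.0000
seg 3 [116.8°–168.5°] dwell: s stays 22.0000
seg 4 [168.5°–254.3°] simple-harmonic, h=-10: full span → s += -10 → s = 12.0000
seg 5 [254.3°–296.1°] uniform, h=5: θ=280.2° here. β=25.9, B=41.8. 5·25.9/41.8 = 3.0981 → s = 15.0981

15.0981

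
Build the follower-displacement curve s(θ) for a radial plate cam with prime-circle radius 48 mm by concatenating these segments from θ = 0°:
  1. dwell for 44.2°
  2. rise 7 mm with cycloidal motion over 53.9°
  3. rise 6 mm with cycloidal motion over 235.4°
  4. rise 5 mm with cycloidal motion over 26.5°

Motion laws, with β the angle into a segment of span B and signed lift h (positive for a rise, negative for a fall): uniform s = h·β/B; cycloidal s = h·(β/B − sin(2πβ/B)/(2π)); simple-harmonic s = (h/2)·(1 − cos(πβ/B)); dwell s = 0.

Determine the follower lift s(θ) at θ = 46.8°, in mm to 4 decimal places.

seg 1 [0°–44.2°] dwell: s stays 0.0000
seg 2 [44.2°–98.1°] cycloidal, h=7: θ=46.8° here. β=2.6, B=53.9. 7·(0.0482 − sin(2π·0.0482)/(2π)) = 0.0051 → s = 0.0051

0.0051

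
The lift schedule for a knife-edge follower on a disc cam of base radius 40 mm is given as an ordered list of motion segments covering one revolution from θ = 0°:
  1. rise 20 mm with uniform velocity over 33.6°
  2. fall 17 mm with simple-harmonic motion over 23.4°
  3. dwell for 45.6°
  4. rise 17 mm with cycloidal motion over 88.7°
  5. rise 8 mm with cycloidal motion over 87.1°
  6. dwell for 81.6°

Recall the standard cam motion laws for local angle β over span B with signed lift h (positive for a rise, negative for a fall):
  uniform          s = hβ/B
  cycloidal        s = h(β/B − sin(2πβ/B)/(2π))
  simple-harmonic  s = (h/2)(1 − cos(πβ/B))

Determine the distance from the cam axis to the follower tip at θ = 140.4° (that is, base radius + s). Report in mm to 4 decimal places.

seg 1 [0°–33.6°] uniform, h=20: full span → s += 20 → s = 20.0000
seg 2 [33.6°–57°] simple-harmonic, h=-17: full span → s += -17 → s = 3.0000
seg 3 [57°–102.6°] dwell: s stays 3.0000
seg 4 [102.6°–191.3°] cycloidal, h=17: θ=140.4° here. β=37.8, B=88.7. 17·(0.4262 − sin(2π·0.4262)/(2π)) = 6.0338 → s = 9.0338
radial distance = base radius + s = 40 + 9.0338 = 49.0338

49.0338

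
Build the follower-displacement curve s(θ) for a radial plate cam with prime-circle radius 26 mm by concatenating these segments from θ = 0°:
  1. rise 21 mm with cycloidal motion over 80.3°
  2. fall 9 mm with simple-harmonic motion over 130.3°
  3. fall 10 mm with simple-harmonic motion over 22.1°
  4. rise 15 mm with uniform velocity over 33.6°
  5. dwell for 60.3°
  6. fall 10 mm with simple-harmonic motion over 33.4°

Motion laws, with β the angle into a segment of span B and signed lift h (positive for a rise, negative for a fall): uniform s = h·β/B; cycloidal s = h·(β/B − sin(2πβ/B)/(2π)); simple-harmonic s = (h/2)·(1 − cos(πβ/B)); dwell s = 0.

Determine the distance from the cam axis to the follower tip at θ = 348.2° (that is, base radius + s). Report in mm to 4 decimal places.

seg 1 [0°–80.3°] cycloidal, h=21: full span → s += 21 → s = 21.0000
seg 2 [80.3°–210.6°] simple-harmonic, h=-9: full span → s += -9 → s = 12.0000
seg 3 [210.6°–232.7°] simple-harmonic, h=-10: full span → s += -10 → s = 2.0000
seg 4 [232.7°–266.3°] uniform, h=15: full span → s += 15 → s = 17.0000
seg 5 [266.3°–326.6°] dwell: s stays 17.0000
seg 6 [326.6°–360°] simple-harmonic, h=-10: θ=348.2° here. β=21.6, B=33.4. -10/2·(1 − cos(π·0.6467)) = -7.2237 → s = 9.7763
radial distance = base radius + s = 26 + 9.7763 = 35.7763

35.7763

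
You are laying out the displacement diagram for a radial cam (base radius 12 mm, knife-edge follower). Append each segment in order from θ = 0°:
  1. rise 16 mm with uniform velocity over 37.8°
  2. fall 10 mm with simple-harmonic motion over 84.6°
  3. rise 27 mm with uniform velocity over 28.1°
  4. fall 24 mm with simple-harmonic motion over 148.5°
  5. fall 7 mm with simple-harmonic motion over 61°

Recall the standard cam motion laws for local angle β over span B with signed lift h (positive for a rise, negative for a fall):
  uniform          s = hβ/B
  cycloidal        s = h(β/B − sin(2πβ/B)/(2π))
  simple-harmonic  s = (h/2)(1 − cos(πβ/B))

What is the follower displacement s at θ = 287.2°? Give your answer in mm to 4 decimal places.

seg 1 [0°–37.8°] uniform, h=16: full span → s += 16 → s = 16.0000
seg 2 [37.8°–122.4°] simple-harmonic, h=-10: full span → s += -10 → s = 6.0000
seg 3 [122.4°–150.5°] uniform, h=27: full span → s += 27 → s = 33.0000
seg 4 [150.5°–299°] simple-harmonic, h=-24: θ=287.2° here. β=136.7, B=148.5. -24/2·(1 − cos(π·0.9205)) = -23.6280 → s = 9.3720

9.3720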